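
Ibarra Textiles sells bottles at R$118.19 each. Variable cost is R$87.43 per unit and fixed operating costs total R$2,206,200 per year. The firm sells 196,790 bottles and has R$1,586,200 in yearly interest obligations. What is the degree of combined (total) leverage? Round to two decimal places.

2.68

Total contribution margin = 196,790 × R$30.76 = R$6,053,260.40.
Operating income = contribution − fixed costs = R$6,053,260.40 − R$2,206,200 = R$3,847,060.40. Interest = R$1,586,200.00.
DOL = R$6,053,260.40 ÷ R$3,847,060.40 = 1.5735; DFL = R$3,847,060.40 ÷ R$2,260,860.40 = 1.7016.
DCL = DOL × DFL = 1.5735 × 1.7016 = 2.6775.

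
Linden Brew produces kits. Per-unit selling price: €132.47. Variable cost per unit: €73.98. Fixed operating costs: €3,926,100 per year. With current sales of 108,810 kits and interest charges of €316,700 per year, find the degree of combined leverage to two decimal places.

Contribution at this volume is 108,810 × €58.49 = €6,364,296.90.
Subtracting fixed costs: EBIT = €6,364,296.90 − €3,926,100 = €2,438,196.90. Interest = €316,700.00, so EBIT − I = €2,121,496.90.
Degree of total leverage = total CM / (EBIT − interest) = €6,364,296.90 / €2,121,496.90 = 2.9999.

3.00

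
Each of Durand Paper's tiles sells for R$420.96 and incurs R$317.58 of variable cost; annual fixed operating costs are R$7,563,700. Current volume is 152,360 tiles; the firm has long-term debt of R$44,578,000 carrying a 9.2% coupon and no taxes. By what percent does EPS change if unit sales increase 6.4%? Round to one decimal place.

Total contribution margin = 152,360 × R$103.38 = R$15,750,976.80.
Operating income = contribution − fixed costs = R$15,750,976.80 − R$7,563,700 = R$8,187,276.80.
After interest of R$4,101,176.00, pre-tax earnings = R$4,086,100.80.
DCL = total CM / (EBIT − I) = R$15,750,976.80 / R$4,086,100.80 = 3.8548.
%ΔEPS = DCL × %ΔSales = 3.8548 × +6.4% = +24.7%.

+24.7%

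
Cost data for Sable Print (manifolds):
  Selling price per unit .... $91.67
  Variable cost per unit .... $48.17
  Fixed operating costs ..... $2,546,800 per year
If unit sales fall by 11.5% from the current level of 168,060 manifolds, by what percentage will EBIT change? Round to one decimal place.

-17.6%

Contribution at this volume is 168,060 × $43.50 = $7,310,610.00.
Operating income = contribution − fixed costs = $7,310,610.00 − $2,546,800 = $4,763,810.00.
DOL = contribution ÷ EBIT = $7,310,610.00 ÷ $4,763,810.00 = 1.5346.
%ΔEBIT = DOL × %ΔSales = 1.5346 × -11.5% = -17.6%.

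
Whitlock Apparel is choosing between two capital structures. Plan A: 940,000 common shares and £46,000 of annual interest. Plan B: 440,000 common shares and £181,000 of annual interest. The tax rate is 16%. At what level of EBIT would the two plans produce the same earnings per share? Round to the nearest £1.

£299,800

At indifference, (EBIT − 46,000)(1 − t)/940,000 = (EBIT − 181,000)(1 − t)/440,000.
The (1 − t) factor cancels: (EBIT − 46,000) × 440,000 = (EBIT − 181,000) × 940,000.
EBIT × (940,000 − 440,000) = 181,000 × 940,000 − 46,000 × 440,000 = 149,900,000,000, so EBIT = 149,900,000,000 ÷ 500,000 = 299,800.00.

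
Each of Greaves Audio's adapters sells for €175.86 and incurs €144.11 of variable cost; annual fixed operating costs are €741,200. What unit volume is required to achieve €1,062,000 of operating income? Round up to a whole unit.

56,794 adapters

Contribution margin per unit = €175.86 − €144.11 = €31.75.
Units = (FC + target) / CM = (€741,200 + €1,062,000) / €31.75 = 56,793.70, so 56,794 adapters.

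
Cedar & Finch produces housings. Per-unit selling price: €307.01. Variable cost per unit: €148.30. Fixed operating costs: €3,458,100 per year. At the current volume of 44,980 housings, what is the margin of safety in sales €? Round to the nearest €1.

Unit CM = price − variable cost = €307.01 − €148.30 = €158.71. Break-even units = €3,458,100 ÷ €158.71 = 21,788.80; break-even revenue = 21,788.80 × €307.01 = €6,689,378.62.
Current sales = 44,980 × €307.01 = €13,809,309.80.
Margin of safety = €13,809,309.80 − €6,689,378.62 = €7,119,931.

€7,119,931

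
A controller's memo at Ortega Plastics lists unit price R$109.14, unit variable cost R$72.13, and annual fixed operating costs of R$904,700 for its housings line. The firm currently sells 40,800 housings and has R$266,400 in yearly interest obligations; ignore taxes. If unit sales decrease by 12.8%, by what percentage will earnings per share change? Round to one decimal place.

At 40,800 units, contribution = 40,800 × R$37.01 = R$1,510,008.00.
Subtracting fixed costs: EBIT = R$1,510,008.00 − R$904,700 = R$605,308.00.
Interest = R$266,400.00, so EBIT − I = R$338,908.00.
Degree of combined leverage = contribution ÷ (EBIT − I) = R$1,510,008.00 ÷ R$338,908.00 = 4.4555.
EPS therefore changes by 4.4555 × (-12.8%) = -57.0%.

-57.0%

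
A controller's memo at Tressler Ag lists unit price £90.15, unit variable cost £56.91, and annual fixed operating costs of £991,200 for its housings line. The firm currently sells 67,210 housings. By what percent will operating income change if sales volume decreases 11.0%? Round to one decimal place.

-19.8%

At 67,210 units, contribution = 67,210 × £33.24 = £2,234,060.40.
EBIT = £2,234,060.40 − £991,200 = £1,242,860.40.
Degree of operating leverage = £2,234,060.40 / £1,242,860.40 = 1.7975.
Operating income changes by 1.7975 × -11.0% = -19.8%.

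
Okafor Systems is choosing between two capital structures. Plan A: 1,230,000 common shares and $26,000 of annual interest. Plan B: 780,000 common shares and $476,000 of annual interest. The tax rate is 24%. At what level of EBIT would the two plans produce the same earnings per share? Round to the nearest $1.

At indifference, (EBIT − 26,000)(1 − t)/1,230,000 = (EBIT − 476,000)(1 − t)/780,000.
Cancelling (1 − t) and cross-multiplying: 780,000·(EBIT − 26,000) = 1,230,000·(EBIT − 476,000).
Solving, EBIT = (476,000·1,230,000 − 26,000·780,000) / (1,230,000 − 780,000) = 565,200,000,000 / 450,000 = 1,256,000.00.

$1,256,000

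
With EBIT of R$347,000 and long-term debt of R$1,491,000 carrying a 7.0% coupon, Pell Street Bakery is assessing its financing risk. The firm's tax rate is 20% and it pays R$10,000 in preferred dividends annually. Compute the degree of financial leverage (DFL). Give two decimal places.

1.51

Annual interest charges come to R$104,370.00.
Preferred dividends grossed up pre-tax: R$10,000 / (1 − 0.20) = R$12,500.00.
DFL = EBIT ÷ [EBIT − I − D_p/(1−t)] = R$347,000 ÷ [R$347,000 − R$104,370.00 − R$12,500.00] = R$347,000 ÷ R$230,130.00 = 1.5078.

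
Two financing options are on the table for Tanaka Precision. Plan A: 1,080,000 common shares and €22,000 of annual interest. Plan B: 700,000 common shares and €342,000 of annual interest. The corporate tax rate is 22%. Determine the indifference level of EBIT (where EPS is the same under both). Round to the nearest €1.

€931,474

At indifference, (EBIT − 22,000)(1 − t)/1,080,000 = (EBIT − 342,000)(1 − t)/700,000.
The (1 − t) factor cancels: (EBIT − 22,000) × 700,000 = (EBIT − 342,000) × 1,080,000.
Solving, EBIT = (342,000·1,080,000 − 22,000·700,000) / (1,080,000 − 700,000) = 353,960,000,000 / 380,000 = 931,473.68.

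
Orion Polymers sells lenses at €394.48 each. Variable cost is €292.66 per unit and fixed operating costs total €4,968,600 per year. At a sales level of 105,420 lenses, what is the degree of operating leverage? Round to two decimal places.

1.86

Contribution at this volume is 105,420 × €101.82 = €10,733,864.40.
Subtracting fixed costs: EBIT = €10,733,864.40 − €4,968,600 = €5,765,264.40.
Degree of operating leverage = €10,733,864.40 / €5,765,264.40 = 1.8618.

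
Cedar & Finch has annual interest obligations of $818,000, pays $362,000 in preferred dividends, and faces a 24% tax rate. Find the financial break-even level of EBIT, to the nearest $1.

$1,294,316

Preferred dividends are paid after tax, so their pre-tax equivalent is $362,000 ÷ (1 − 0.24) = $476,315.79.
EPS = 0 when EBIT covers interest plus the pre-tax preferred burden: $818,000 + $476,315.79 = $1,294,315.79.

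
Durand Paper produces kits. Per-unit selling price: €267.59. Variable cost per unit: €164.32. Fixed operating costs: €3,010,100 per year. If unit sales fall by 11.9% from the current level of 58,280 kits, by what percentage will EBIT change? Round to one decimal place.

-23.8%

Total contribution margin = 58,280 × €103.27 = €6,018,575.60.
Operating income = contribution − fixed costs = €6,018,575.60 − €3,010,100 = €3,008,475.60.
Degree of operating leverage = €6,018,575.60 / €3,008,475.60 = 2.0005.
So EBIT moves 2.0005 × (-11.9%) = -23.8%.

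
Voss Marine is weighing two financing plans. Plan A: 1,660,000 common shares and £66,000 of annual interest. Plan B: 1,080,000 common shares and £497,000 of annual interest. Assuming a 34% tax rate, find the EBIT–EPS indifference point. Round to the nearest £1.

£1,299,552

Set EPS_A = EPS_B: (EBIT − £66,000)(1 − 0.34) ÷ 1,660,000 = (EBIT − £497,000)(1 − 0.34) ÷ 1,080,000.
The (1 − t) factor cancels: (EBIT − 66,000) × 1,080,000 = (EBIT − 497,000) × 1,660,000.
EBIT × (1,660,000 − 1,080,000) = 497,000 × 1,660,000 − 66,000 × 1,080,000 = 753,740,000,000, so EBIT = 753,740,000,000 ÷ 580,000 = 1,299,551.72.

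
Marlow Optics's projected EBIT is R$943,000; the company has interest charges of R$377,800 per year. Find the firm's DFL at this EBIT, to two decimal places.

1.67

Interest = R$377,800.00.
Degree of financial leverage = EBIT / (EBIT − interest) = R$943,000 / R$565,200.00 = 1.6684.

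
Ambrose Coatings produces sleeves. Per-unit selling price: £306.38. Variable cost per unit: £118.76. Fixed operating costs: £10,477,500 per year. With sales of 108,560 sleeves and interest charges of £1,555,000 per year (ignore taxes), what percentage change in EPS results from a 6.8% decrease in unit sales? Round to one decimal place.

-16.6%

At 108,560 units, contribution = 108,560 × £187.62 = £20,368,027.20.
Subtracting fixed costs: EBIT = £20,368,027.20 − £10,477,500 = £9,890,527.20.
Interest = £1,555,000.00, so EBIT − I = £8,335,527.20.
DCL = total CM / (EBIT − I) = £20,368,027.20 / £8,335,527.20 = 2.4435.
EPS therefore changes by 2.4435 × (-6.8%) = -16.6%.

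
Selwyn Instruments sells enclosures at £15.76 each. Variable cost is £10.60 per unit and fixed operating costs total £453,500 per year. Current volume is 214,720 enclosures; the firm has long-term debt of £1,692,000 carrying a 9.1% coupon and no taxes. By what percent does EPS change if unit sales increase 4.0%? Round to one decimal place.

Contribution at this volume is 214,720 × £5.16 = £1,107,955.20.
Subtracting fixed costs: EBIT = £1,107,955.20 − £453,500 = £654,455.20.
After interest of £153,972.00, pre-tax earnings = £500,483.20.
DCL = total CM / (EBIT − I) = £1,107,955.20 / £500,483.20 = 2.2138.
%ΔEPS = DCL × %ΔSales = 2.2138 × +4.0% = +8.9%.

+8.9%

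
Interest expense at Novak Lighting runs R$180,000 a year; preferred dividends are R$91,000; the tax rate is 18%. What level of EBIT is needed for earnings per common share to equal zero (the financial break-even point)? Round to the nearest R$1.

Preferred dividends are paid after tax, so their pre-tax equivalent is R$91,000 ÷ (1 − 0.18) = R$110,975.61.
EPS = 0 when EBIT covers interest plus the pre-tax preferred burden: R$180,000 + R$110,975.61 = R$290,975.61.

R$290,976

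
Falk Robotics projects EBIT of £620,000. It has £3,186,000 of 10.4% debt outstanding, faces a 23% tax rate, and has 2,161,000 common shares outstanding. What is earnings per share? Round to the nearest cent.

Interest = £331,344.00, so EBT = £620,000 − £331,344.00 = £288,656.00.
After tax at 23%: net income = £288,656.00 × 0.77 = £222,265.12.
EPS = £222,265.12 ÷ 2,161,000 = £0.10.

£0.10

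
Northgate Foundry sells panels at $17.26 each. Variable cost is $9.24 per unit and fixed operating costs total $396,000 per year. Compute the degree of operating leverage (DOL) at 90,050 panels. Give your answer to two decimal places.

2.21

At 90,050 units, contribution = 90,050 × $8.02 = $722,201.00.
Subtracting fixed costs: EBIT = $722,201.00 − $396,000 = $326,201.00.
DOL = contribution ÷ EBIT = $722,201.00 ÷ $326,201.00 = 2.2140.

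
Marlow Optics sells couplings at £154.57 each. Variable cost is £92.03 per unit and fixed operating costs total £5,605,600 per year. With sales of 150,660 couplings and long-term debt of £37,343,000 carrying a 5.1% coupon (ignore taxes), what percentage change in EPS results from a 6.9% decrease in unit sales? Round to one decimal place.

-34.0%

At 150,660 units, contribution = 150,660 × £62.54 = £9,422,276.40.
EBIT = £9,422,276.40 − £5,605,600 = £3,816,676.40.
Interest = £1,904,493.00, so EBIT − I = £1,912,183.40.
DCL = total CM / (EBIT − I) = £9,422,276.40 / £1,912,183.40 = 4.9275.
EPS therefore changes by 4.9275 × (-6.9%) = -34.0%.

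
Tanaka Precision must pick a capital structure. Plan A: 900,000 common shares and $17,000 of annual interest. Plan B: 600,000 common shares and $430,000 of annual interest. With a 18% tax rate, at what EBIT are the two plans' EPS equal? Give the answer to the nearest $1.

$1,256,000

Set EPS_A = EPS_B: (EBIT − $17,000)(1 − 0.18) ÷ 900,000 = (EBIT − $430,000)(1 − 0.18) ÷ 600,000.
Cancelling (1 − t) and cross-multiplying: 600,000·(EBIT − 17,000) = 900,000·(EBIT − 430,000).
Solving, EBIT = (430,000·900,000 − 17,000·600,000) / (900,000 − 600,000) = 376,800,000,000 / 300,000 = 1,256,000.00.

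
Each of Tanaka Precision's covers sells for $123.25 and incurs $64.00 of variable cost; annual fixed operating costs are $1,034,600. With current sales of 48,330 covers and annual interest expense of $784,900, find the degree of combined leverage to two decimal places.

2.74

At 48,330 units, contribution = 48,330 × $59.25 = $2,863,552.50.
Subtracting fixed costs: EBIT = $2,863,552.50 − $1,034,600 = $1,828,952.50. Interest = $784,900.00.
DOL = $2,863,552.50 ÷ $1,828,952.50 = 1.5657; DFL = $1,828,952.50 ÷ $1,044,052.50 = 1.7518.
Combined leverage = 1.5657 × 1.7518 = 2.7428.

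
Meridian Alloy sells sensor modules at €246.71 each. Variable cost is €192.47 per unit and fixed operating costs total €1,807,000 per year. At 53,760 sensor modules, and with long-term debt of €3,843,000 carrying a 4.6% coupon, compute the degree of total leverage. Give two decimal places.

At 53,760 units, contribution = 53,760 × €54.24 = €2,915,942.40.
EBIT = €2,915,942.40 − €1,807,000 = €1,108,942.40. Interest = €176,778.00, so EBIT − I = €932,164.40.
DCL = contribution ÷ (EBIT − I) = €2,915,942.40 ÷ €932,164.40 = 3.1281.

3.13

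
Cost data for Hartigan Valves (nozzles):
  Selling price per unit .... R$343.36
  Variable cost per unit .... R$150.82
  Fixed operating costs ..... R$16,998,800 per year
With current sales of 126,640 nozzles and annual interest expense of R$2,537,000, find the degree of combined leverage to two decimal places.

5.03

At 126,640 units, contribution = 126,640 × R$192.54 = R$24,383,265.60.
Operating income = contribution − fixed costs = R$24,383,265.60 − R$16,998,800 = R$7,384,465.60. Interest = R$2,537,000.00.
DOL = R$24,383,265.60 ÷ R$7,384,465.60 = 3.3020; DFL = R$7,384,465.60 ÷ R$4,847,465.60 = 1.5234.
Combined leverage = 3.3020 × 1.5234 = 5.0303.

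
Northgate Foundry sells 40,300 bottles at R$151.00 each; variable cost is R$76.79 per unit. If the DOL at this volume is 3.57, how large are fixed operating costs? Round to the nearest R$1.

Total contribution margin = 40,300 × R$74.21 = R$2,990,663.00.
Since DOL = CM ÷ EBIT, EBIT = R$2,990,663.00 ÷ 3.57 = R$837,720.73.
Fixed costs = CM − EBIT = R$2,990,663.00 − R$837,720.73 = R$2,152,942.

R$2,152,942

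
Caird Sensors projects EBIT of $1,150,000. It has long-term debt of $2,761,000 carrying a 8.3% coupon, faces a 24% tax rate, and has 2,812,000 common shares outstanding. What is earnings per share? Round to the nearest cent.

Interest = $229,163.00, so EBT = $1,150,000 − $229,163.00 = $920,837.00.
Net income = $920,837.00 × (1 − 0.24) = $699,836.12.
Per share: $699,836.12 / 2,812,000 shares = $0.25.

$0.25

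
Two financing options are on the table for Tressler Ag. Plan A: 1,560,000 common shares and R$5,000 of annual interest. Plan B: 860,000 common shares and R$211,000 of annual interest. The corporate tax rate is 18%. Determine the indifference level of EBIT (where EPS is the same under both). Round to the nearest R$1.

Set EPS_A = EPS_B: (EBIT − R$5,000)(1 − 0.18) ÷ 1,560,000 = (EBIT − R$211,000)(1 − 0.18) ÷ 860,000.
Cancelling (1 − t) and cross-multiplying: 860,000·(EBIT − 5,000) = 1,560,000·(EBIT − 211,000).
EBIT × (1,560,000 − 860,000) = 211,000 × 1,560,000 − 5,000 × 860,000 = 324,860,000,000, so EBIT = 324,860,000,000 ÷ 700,000 = 464,085.71.

R$464,086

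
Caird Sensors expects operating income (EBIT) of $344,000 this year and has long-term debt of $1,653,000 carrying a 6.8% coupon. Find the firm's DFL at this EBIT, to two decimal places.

Annual interest charges come to $112,404.00.
Degree of financial leverage = EBIT / (EBIT − interest) = $344,000 / $231,596.00 = 1.4853.

1.49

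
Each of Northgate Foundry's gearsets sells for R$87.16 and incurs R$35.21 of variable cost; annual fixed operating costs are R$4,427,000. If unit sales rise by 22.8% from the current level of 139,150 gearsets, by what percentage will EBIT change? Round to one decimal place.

+58.8%

Total contribution margin = 139,150 × R$51.95 = R$7,228,842.50.
Subtracting fixed costs: EBIT = R$7,228,842.50 − R$4,427,000 = R$2,801,842.50.
So DOL = total CM / EBIT = R$7,228,842.50 / R$2,801,842.50 = 2.5800.
Operating income changes by 2.5800 × +22.8% = +58.8%.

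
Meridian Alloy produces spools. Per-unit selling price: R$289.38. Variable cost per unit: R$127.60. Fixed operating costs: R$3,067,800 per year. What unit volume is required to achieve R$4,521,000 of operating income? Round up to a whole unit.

46,909 spools

Each unit contributes R$289.38 − R$127.60 = R$161.78.
Units = (FC + target) / CM = (R$3,067,800 + R$4,521,000) / R$161.78 = 46,908.15, so 46,909 spools.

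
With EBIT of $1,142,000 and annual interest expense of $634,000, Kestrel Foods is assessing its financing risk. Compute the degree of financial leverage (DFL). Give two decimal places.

Annual interest charges come to $634,000.00.
DFL = EBIT ÷ (EBIT − I) = $1,142,000 ÷ ($1,142,000 − $634,000.00) = $1,142,000 ÷ $508,000.00 = 2.2480.

2.25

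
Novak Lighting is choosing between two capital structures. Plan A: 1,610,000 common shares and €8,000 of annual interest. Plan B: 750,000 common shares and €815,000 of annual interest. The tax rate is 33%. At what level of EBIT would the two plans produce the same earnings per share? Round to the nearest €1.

€1,518,779

At indifference, (EBIT − 8,000)(1 − t)/1,610,000 = (EBIT − 815,000)(1 − t)/750,000.
The (1 − t) factor cancels: (EBIT − 8,000) × 750,000 = (EBIT − 815,000) × 1,610,000.
EBIT × (1,610,000 − 750,000) = 815,000 × 1,610,000 − 8,000 × 750,000 = 1,306,150,000,000, so EBIT = 1,306,150,000,000 ÷ 860,000 = 1,518,779.07.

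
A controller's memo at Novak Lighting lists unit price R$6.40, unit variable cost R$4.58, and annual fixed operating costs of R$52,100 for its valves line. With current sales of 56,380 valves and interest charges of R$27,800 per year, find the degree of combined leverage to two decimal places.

4.52

Total contribution margin = 56,380 × R$1.82 = R$102,611.60.
Operating income = contribution − fixed costs = R$102,611.60 − R$52,100 = R$50,511.60. Interest = R$27,800.00.
DOL = R$102,611.60 ÷ R$50,511.60 = 2.0314; DFL = R$50,511.60 ÷ R$22,711.60 = 2.2240.
Combined leverage = 2.0314 × 2.2240 = 4.5178.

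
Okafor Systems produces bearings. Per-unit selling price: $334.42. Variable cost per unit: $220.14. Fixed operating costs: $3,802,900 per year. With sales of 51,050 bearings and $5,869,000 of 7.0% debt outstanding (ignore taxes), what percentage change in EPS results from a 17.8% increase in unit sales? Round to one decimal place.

+64.1%

At 51,050 units, contribution = 51,050 × $114.28 = $5,833,994.00.
Subtracting fixed costs: EBIT = $5,833,994.00 − $3,802,900 = $2,031,094.00.
Interest = $410,830.00, so EBIT − I = $1,620,264.00.
Degree of combined leverage = contribution ÷ (EBIT − I) = $5,833,994.00 ÷ $1,620,264.00 = 3.6006.
EPS therefore changes by 3.6006 × (+17.8%) = +64.1%.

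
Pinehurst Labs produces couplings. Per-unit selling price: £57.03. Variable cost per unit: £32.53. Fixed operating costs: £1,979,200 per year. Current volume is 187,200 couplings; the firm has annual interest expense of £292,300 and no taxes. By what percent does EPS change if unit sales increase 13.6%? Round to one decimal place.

At 187,200 units, contribution = 187,200 × £24.50 = £4,586,400.00.
Subtracting fixed costs: EBIT = £4,586,400.00 − £1,979,200 = £2,607,200.00.
After interest of £292,300.00, pre-tax earnings = £2,314,900.00.
DCL = total CM / (EBIT − I) = £4,586,400.00 / £2,314,900.00 = 1.9813.
EPS therefore changes by 1.9813 × (+13.6%) = +26.9%.

+26.9%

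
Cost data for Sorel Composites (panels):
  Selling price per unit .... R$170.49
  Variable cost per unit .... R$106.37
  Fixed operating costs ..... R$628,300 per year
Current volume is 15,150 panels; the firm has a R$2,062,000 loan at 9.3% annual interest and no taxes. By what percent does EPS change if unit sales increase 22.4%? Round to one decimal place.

+143.8%

At 15,150 units, contribution = 15,150 × R$64.12 = R$971,418.00.
EBIT = R$971,418.00 − R$628,300 = R$343,118.00.
After interest of R$191,766.00, pre-tax earnings = R$151,352.00.
DCL = total CM / (EBIT − I) = R$971,418.00 / R$151,352.00 = 6.4183.
%ΔEPS = DCL × %ΔSales = 6.4183 × +22.4% = +143.8%.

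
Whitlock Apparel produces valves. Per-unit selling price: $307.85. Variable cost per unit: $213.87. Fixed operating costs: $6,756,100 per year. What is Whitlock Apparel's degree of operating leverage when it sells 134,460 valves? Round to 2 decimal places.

Total contribution margin = 134,460 × $93.98 = $12,636,550.80.
Operating income = contribution − fixed costs = $12,636,550.80 − $6,756,100 = $5,880,450.80.
DOL = contribution ÷ EBIT = $12,636,550.80 ÷ $5,880,450.80 = 2.1489.

2.15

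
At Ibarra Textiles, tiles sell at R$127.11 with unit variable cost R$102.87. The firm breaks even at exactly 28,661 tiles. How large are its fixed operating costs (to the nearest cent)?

Each unit contributes R$127.11 − R$102.87 = R$24.24.
Fixed costs = break-even units × CM = 28,661 × R$24.24 = R$694,742.64.

R$694,742.64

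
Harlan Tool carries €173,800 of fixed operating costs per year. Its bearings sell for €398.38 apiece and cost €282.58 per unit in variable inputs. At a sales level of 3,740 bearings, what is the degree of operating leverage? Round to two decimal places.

At 3,740 units, contribution = 3,740 × €115.80 = €433,092.00.
EBIT = €433,092.00 − €173,800 = €259,292.00.
DOL = contribution ÷ EBIT = €433,092.00 ÷ €259,292.00 = 1.6703.

1.67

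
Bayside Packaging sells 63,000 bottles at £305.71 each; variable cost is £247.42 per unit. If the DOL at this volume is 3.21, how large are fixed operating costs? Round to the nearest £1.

Contribution at this volume is 63,000 × £58.29 = £3,672,270.00.
DOL = contribution / EBIT, so EBIT = £3,672,270.00 / 3.21 = £1,144,009.35.
And FC = contribution − EBIT = £3,672,270.00 − £1,144,009.35 = £2,528,261.

£2,528,261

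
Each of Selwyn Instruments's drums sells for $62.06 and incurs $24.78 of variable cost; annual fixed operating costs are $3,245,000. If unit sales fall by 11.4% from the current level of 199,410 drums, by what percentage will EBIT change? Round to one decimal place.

-20.2%

Contribution at this volume is 199,410 × $37.28 = $7,434,004.80.
Operating income = contribution − fixed costs = $7,434,004.80 − $3,245,000 = $4,189,004.80.
Degree of operating leverage = $7,434,004.80 / $4,189,004.80 = 1.7746.
%ΔEBIT = DOL × %ΔSales = 1.7746 × -11.4% = -20.2%.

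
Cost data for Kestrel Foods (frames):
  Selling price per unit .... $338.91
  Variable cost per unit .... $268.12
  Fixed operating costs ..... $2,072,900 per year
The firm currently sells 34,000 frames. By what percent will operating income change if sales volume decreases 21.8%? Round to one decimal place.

-157.1%

Contribution at this volume is 34,000 × $70.79 = $2,406,860.00.
EBIT = $2,406,860.00 − $2,072,900 = $333,960.00.
DOL = contribution ÷ EBIT = $2,406,860.00 ÷ $333,960.00 = 7.2070.
Operating income changes by 7.2070 × -21.8% = -157.1%.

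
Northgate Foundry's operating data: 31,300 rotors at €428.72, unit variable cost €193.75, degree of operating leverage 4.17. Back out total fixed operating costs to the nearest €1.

Total contribution margin = 31,300 × €234.97 = €7,354,561.00.
DOL = contribution / EBIT, so EBIT = €7,354,561.00 / 4.17 = €1,763,683.69.
Fixed costs = CM − EBIT = €7,354,561.00 − €1,763,683.69 = €5,590,877.

€5,590,877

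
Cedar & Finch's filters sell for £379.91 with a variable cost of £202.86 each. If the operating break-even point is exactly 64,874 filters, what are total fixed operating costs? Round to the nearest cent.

£11,485,941.70

Unit CM = price − variable cost = £379.91 − £202.86 = £177.05.
Since BE = FC / CM, FC = 64,874 × £177.05 = £11,485,941.70.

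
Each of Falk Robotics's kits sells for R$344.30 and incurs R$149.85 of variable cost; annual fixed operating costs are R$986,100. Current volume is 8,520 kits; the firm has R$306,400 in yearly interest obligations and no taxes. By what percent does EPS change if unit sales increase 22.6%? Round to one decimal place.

Total contribution margin = 8,520 × R$194.45 = R$1,656,714.00.
Operating income = contribution − fixed costs = R$1,656,714.00 − R$986,100 = R$670,614.00.
Interest = R$306,400.00, so EBIT − I = R$364,214.00.
Degree of combined leverage = contribution ÷ (EBIT − I) = R$1,656,714.00 ÷ R$364,214.00 = 4.5487.
%ΔEPS = DCL × %ΔSales = 4.5487 × +22.6% = +102.8%.

+102.8%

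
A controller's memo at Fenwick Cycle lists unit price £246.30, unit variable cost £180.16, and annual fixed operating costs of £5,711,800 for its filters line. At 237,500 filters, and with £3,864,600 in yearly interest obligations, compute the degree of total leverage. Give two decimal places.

2.56

At 237,500 units, contribution = 237,500 × £66.14 = £15,708,250.00.
EBIT = £15,708,250.00 − £5,711,800 = £9,996,450.00. Interest = £3,864,600.00, so EBIT − I = £6,131,850.00.
DCL = contribution ÷ (EBIT − I) = £15,708,250.00 ÷ £6,131,850.00 = 2.5617.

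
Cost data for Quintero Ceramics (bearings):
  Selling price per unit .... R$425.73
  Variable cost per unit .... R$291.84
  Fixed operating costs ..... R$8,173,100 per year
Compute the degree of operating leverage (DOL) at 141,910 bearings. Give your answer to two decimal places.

Total contribution margin = 141,910 × R$133.89 = R$19,000,329.90.
Subtracting fixed costs: EBIT = R$19,000,329.90 − R$8,173,100 = R$10,827,229.90.
DOL = contribution ÷ EBIT = R$19,000,329.90 ÷ R$10,827,229.90 = 1.7549.

1.75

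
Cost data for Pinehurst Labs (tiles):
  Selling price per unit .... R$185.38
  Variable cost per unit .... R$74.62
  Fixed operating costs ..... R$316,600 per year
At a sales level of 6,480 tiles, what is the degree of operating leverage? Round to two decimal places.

Total contribution margin = 6,480 × R$110.76 = R$717,724.80.
Subtracting fixed costs: EBIT = R$717,724.80 − R$316,600 = R$401,124.80.
So DOL = total CM / EBIT = R$717,724.80 / R$401,124.80 = 1.7893.

1.79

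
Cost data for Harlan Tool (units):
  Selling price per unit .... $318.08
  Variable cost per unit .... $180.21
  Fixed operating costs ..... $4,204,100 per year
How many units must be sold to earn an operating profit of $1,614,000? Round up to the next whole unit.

Contribution margin per unit = $318.08 − $180.21 = $137.87.
Need Q such that Q × $137.87 − $4,204,100 = $1,614,000, i.e. Q = $5,818,100 / $137.87 = 42,199.90 → 42,200.

42,200 units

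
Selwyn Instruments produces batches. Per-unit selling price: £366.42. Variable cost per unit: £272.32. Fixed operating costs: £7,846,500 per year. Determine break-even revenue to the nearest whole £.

Contribution margin per unit = £366.42 − £272.32 = £94.10, a CM ratio of £94.10 ÷ £366.42 = 0.2568.
Break-even revenue = fixed costs × price ÷ CM = £7,846,500 × £366.42 ÷ £94.10 = £30,553,821.

£30,553,821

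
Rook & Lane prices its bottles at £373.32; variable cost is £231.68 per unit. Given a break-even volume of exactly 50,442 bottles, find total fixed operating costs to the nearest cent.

Unit CM = price − variable cost = £373.32 − £231.68 = £141.64.
Fixed costs = break-even units × CM = 50,442 × £141.64 = £7,144,604.88.

£7,144,604.88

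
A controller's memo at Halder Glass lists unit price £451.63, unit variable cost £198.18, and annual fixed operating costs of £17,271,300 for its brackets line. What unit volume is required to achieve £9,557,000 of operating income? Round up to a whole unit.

Each unit contributes £451.63 − £198.18 = £253.45.
Units = (FC + target) / CM = (£17,271,300 + £9,557,000) / £253.45 = 105,852.44, so 105,853 brackets.

105,853 brackets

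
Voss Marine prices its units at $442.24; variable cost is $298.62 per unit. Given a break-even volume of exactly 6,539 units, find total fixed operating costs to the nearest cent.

Unit CM = price − variable cost = $442.24 − $298.62 = $143.62.
Fixed costs = break-even units × CM = 6,539 × $143.62 = $939,131.18.

$939,131.18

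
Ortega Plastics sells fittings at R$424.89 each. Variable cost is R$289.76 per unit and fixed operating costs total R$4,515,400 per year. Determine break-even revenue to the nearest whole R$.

R$14,197,797

CM per unit = R$424.89 − R$289.76 = R$135.13; CM ratio = R$135.13 / R$424.89 = 0.3180.
Break-even revenue = fixed costs × price ÷ CM = R$4,515,400 × R$424.89 ÷ R$135.13 = R$14,197,797.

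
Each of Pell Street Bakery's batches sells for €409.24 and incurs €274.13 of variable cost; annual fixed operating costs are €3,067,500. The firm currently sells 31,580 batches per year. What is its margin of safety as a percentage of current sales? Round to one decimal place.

Each unit contributes €409.24 − €274.13 = €135.11. Break-even units = €3,067,500 ÷ €135.11 = 22,703.72; break-even revenue = 22,703.72 × €409.24 = €9,291,271.56.
Current sales = 31,580 × €409.24 = €12,923,799.20.
Margin of safety = (€12,923,799.20 − €9,291,271.56) ÷ €12,923,799.20 = 28.1%.

28.1%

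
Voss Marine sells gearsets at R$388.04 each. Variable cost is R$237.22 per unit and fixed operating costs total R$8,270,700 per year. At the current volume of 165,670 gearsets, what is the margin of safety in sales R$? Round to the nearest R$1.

Each unit contributes R$388.04 − R$237.22 = R$150.82. Break-even units = R$8,270,700 ÷ R$150.82 = 54,838.22; break-even revenue = 54,838.22 × R$388.04 = R$21,279,422.01.
Current sales = 165,670 × R$388.04 = R$64,286,586.80.
Margin of safety = R$64,286,586.80 − R$21,279,422.01 = R$43,007,165.

R$43,007,165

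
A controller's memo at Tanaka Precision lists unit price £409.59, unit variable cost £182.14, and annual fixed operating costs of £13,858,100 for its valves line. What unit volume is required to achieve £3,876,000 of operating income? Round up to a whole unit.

Unit CM = price − variable cost = £409.59 − £182.14 = £227.45.
Need Q such that Q × £227.45 − £13,858,100 = £3,876,000, i.e. Q = £17,734,100 / £227.45 = 77,969.22 → 77,970.

77,970 valves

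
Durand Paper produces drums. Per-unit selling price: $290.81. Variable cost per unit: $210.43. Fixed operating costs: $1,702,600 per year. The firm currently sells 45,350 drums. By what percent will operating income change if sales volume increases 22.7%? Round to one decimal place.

+42.6%

Contribution at this volume is 45,350 × $80.38 = $3,645,233.00.
Subtracting fixed costs: EBIT = $3,645,233.00 − $1,702,600 = $1,942,633.00.
DOL = contribution ÷ EBIT = $3,645,233.00 ÷ $1,942,633.00 = 1.8764.
So EBIT moves 1.8764 × (+22.7%) = +42.6%.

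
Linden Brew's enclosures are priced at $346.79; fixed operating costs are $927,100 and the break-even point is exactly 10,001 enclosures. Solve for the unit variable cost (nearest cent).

$254.09

Contribution per unit must be FC / Q = $927,100 / 10,001 = $92.7007.
Hence VC = price − CM = $346.79 − $92.7007 = $254.09.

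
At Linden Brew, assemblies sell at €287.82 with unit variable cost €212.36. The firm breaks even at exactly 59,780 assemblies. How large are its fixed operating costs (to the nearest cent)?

€4,510,998.80

Each unit contributes €287.82 − €212.36 = €75.46.
Fixed costs = break-even units × CM = 59,780 × €75.46 = €4,510,998.80.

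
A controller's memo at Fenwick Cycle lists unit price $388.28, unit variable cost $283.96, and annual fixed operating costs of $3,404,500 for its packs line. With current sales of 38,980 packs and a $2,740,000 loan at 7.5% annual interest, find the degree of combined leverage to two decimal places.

At 38,980 units, contribution = 38,980 × $104.32 = $4,066,393.60.
Subtracting fixed costs: EBIT = $4,066,393.60 − $3,404,500 = $661,893.60. Interest = $205,500.00, so EBIT − I = $456,393.60.
Degree of total leverage = total CM / (EBIT − interest) = $4,066,393.60 / $456,393.60 = 8.9098.

8.91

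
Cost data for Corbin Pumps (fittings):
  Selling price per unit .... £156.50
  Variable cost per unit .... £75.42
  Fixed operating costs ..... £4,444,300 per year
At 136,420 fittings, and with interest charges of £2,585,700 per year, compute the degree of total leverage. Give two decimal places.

Total contribution margin = 136,420 × £81.08 = £11,060,933.60.
Subtracting fixed costs: EBIT = £11,060,933.60 − £4,444,300 = £6,616,633.60. Interest = £2,585,700.00, so EBIT − I = £4,030,933.60.
DCL = contribution ÷ (EBIT − I) = £11,060,933.60 ÷ £4,030,933.60 = 2.7440.

2.74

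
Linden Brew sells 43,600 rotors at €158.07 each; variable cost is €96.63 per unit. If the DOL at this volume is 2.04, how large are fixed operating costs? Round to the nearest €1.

Total contribution margin = 43,600 × €61.44 = €2,678,784.00.
DOL = contribution / EBIT, so EBIT = €2,678,784.00 / 2.04 = €1,313,129.41.
Fixed costs = CM − EBIT = €2,678,784.00 − €1,313,129.41 = €1,365,655.

€1,365,655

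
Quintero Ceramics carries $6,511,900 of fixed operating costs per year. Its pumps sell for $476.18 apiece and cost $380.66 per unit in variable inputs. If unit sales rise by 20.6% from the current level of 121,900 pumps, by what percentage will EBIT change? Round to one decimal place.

Total contribution margin = 121,900 × $95.52 = $11,643,888.00.
EBIT = $11,643,888.00 − $6,511,900 = $5,131,988.00.
DOL = contribution ÷ EBIT = $11,643,888.00 ÷ $5,131,988.00 = 2.2689.
%ΔEBIT = DOL × %ΔSales = 2.2689 × +20.6% = +46.7%.

+46.7%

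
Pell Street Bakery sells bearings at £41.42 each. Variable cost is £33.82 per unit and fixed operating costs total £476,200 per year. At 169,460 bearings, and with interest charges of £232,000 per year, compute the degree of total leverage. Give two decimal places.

2.22

Contribution at this volume is 169,460 × £7.60 = £1,287,896.00.
EBIT = £1,287,896.00 − £476,200 = £811,696.00. Interest = £232,000.00.
DOL = £1,287,896.00 ÷ £811,696.00 = 1.5867; DFL = £811,696.00 ÷ £579,696.00 = 1.4002.
Combined leverage = 1.5867 × 1.4002 = 2.2217.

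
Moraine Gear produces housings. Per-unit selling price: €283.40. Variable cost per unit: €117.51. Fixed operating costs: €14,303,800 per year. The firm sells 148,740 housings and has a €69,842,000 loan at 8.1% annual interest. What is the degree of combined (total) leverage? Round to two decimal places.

5.23

Total contribution margin = 148,740 × €165.89 = €24,674,478.60.
Operating income = contribution − fixed costs = €24,674,478.60 − €14,303,800 = €10,370,678.60. Interest = €5,657,202.00, so EBIT − I = €4,713,476.60.
Degree of total leverage = total CM / (EBIT − interest) = €24,674,478.60 / €4,713,476.60 = 5.2349.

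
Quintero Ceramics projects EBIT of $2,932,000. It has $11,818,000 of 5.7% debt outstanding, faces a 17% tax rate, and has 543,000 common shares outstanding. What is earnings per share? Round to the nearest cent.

Interest = $673,626.00, so EBT = $2,932,000 − $673,626.00 = $2,258,374.00.
After tax at 17%: net income = $2,258,374.00 × 0.83 = $1,874,450.42.
EPS = $1,874,450.42 ÷ 543,000 = $3.45.

$3.45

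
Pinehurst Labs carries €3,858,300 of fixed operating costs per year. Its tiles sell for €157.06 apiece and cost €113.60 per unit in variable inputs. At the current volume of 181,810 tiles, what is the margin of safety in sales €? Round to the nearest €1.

€14,611,577

Contribution margin per unit = €157.06 − €113.60 = €43.46. Break-even units = €3,858,300 ÷ €43.46 = 88,778.19; break-even revenue = 88,778.19 × €157.06 = €13,943,502.02.
Actual sales revenue = 181,810 × €157.06 = €28,555,078.60.
Margin of safety = €28,555,078.60 − €13,943,502.02 = €14,611,577.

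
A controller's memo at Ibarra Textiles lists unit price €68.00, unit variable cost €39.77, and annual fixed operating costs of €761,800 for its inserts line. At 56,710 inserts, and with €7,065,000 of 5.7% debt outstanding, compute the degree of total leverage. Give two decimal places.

3.67

At 56,710 units, contribution = 56,710 × €28.23 = €1,600,923.30.
EBIT = €1,600,923.30 − €761,800 = €839,123.30. Interest = €402,705.00.
DOL = €1,600,923.30 ÷ €839,123.30 = 1.9079; DFL = €839,123.30 ÷ €436,418.30 = 1.9228.
DCL = DOL × DFL = 1.9079 × 1.9228 = 3.6685.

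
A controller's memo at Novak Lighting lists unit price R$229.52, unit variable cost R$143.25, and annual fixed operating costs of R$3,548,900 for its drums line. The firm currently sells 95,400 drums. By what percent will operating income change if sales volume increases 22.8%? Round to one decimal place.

+40.1%

Contribution at this volume is 95,400 × R$86.27 = R$8,230,158.00.
EBIT = R$8,230,158.00 − R$3,548,900 = R$4,681,258.00.
So DOL = total CM / EBIT = R$8,230,158.00 / R$4,681,258.00 = 1.7581.
%ΔEBIT = DOL × %ΔSales = 1.7581 × +22.8% = +40.1%.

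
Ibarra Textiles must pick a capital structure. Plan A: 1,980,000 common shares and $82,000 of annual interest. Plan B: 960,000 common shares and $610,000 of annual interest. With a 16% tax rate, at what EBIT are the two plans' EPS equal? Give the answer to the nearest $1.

At indifference, (EBIT − 82,000)(1 − t)/1,980,000 = (EBIT − 610,000)(1 − t)/960,000.
Cancelling (1 − t) and cross-multiplying: 960,000·(EBIT − 82,000) = 1,980,000·(EBIT − 610,000).
EBIT × (1,980,000 − 960,000) = 610,000 × 1,980,000 − 82,000 × 960,000 = 1,129,080,000,000, so EBIT = 1,129,080,000,000 ÷ 1,020,000 = 1,106,941.18.

$1,106,941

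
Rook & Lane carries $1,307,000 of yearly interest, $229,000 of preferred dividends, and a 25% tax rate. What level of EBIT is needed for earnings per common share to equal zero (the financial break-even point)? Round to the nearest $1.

Grossing the preferred dividend up to pre-tax terms: $229,000 / (1 − 0.25) = $305,333.33.
Financial break-even EBIT = interest + D_p ÷ (1 − t) = $1,307,000 + $305,333.33 = $1,612,333.33.

$1,612,333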